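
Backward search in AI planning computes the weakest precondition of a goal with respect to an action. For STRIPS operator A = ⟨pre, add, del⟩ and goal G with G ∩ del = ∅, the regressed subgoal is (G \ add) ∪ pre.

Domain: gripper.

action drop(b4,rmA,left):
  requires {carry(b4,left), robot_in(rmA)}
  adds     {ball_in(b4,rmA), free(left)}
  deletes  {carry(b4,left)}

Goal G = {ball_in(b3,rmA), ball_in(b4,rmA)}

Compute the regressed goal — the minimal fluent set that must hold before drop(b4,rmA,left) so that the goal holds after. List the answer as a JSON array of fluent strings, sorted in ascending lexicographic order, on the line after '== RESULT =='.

Compute (G \ add) ∪ pre:
  G ∩ del = {}  (empty — regression defined)
  G \ add = {ball_in(b3,rmA), ball_in(b4,rmA)} \ {ball_in(b4,rmA), free(left)} = {ball_in(b3,rmA)}
  ∪ pre   = {ball_in(b3,rmA)} ∪ {carry(b4,left), robot_in(rmA)}
          = {ball_in(b3,rmA), carry(b4,left), robot_in(rmA)}

== RESULT ==
["ball_in(b3,rmA)", "carry(b4,left)", "robot_in(rmA)"]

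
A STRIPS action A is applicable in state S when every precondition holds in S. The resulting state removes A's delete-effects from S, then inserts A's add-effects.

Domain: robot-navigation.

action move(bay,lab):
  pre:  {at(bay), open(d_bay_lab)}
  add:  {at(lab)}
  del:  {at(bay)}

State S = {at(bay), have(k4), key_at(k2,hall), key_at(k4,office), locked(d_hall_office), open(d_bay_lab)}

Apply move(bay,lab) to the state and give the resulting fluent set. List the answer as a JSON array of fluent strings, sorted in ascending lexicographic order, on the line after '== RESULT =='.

Progress:
  pre ⊆ S: {at(bay), open(d_bay_lab)} ⊆ S  — applicable
  S \ del = {have(k4), key_at(k2,hall), key_at(k4,office), locked(d_hall_office), open(d_bay_lab)}
  ∪ add   = {at(lab), have(k4), key_at(k2,hall), key_at(k4,office), locked(d_hall_office), open(d_bay_lab)}

== RESULT ==
["at(lab)", "have(k4)", "key_at(k2,hall)", "key_at(k4,office)", "locked(d_hall_office)", "open(d_bay_lab)"]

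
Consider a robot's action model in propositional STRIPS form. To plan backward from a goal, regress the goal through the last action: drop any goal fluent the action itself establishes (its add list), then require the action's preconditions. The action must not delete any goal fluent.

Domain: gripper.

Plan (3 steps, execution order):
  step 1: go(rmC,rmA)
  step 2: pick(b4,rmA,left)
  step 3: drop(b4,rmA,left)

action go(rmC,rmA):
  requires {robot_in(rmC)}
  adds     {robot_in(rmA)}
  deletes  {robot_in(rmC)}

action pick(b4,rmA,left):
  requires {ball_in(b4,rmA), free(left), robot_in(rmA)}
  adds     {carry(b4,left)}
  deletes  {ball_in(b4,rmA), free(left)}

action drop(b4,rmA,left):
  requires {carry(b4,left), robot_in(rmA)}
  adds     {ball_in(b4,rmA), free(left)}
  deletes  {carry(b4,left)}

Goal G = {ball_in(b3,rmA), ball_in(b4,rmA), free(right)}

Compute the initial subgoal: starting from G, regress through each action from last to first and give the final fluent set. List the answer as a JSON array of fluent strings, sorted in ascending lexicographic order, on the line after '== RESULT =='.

Work backward from the goal:
  through step 3 (drop(b4,rmA,left)): drop {ball_in(b4,rmA)}, keep {ball_in(b3,rmA), free(right)}, require {carry(b4,left), robot_in(rmA)}
    → {ball_in(b3,rmA), carry(b4,left), free(right), robot_in(rmA)}
  through step 2 (pick(b4,rmA,left)): drop {carry(b4,left)}, keep {ball_in(b3,rmA), free(right), robot_in(rmA)}, require {ball_in(b4,rmA), free(left), robot_in(rmA)}
    → {ball_in(b3,rmA), ball_in(b4,rmA), free(left), free(right), robot_in(rmA)}
  through step 1 (go(rmC,rmA)): drop {robot_in(rmA)}, keep {ball_in(b3,rmA), ball_in(b4,rmA), free(left), free(right)}, require {robot_in(rmC)}
    → {ball_in(b3,rmA), ball_in(b4,rmA), free(left), free(right), robot_in(rmC)}

== RESULT ==
["ball_in(b3,rmA)", "ball_in(b4,rmA)", "free(left)", "free(right)", "robot_in(rmC)"]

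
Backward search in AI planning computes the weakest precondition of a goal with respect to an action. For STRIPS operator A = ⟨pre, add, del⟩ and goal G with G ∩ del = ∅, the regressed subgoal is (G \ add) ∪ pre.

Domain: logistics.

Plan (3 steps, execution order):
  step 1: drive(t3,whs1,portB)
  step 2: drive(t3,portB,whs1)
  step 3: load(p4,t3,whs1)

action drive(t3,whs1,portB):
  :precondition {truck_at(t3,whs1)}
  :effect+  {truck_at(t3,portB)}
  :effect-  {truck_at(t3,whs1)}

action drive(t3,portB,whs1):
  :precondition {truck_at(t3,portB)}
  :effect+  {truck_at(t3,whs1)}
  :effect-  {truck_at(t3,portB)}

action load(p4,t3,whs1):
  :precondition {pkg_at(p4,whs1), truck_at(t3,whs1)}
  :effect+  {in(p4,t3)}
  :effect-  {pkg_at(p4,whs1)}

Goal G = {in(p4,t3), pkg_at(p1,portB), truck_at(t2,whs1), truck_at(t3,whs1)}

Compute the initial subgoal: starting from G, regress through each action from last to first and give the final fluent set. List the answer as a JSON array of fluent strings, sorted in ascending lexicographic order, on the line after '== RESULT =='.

Work backward from the goal:
  through step 3 (load(p4,t3,whs1)): drop {in(p4,t3)}, keep {pkg_at(p1,portB), truck_at(t2,whs1), truck_at(t3,whs1)}, require {pkg_at(p4,whs1), truck_at(t3,whs1)}
    → {pkg_at(p1,portB), pkg_at(p4,whs1), truck_at(t2,whs1), truck_at(t3,whs1)}
  through step 2 (drive(t3,portB,whs1)): drop {truck_at(t3,whs1)}, keep {pkg_at(p1,portB), pkg_at(p4,whs1), truck_at(t2,whs1)}, require {truck_at(t3,portB)}
    → {pkg_at(p1,portB), pkg_at(p4,whs1), truck_at(t2,whs1), truck_at(t3,portB)}
  through step 1 (drive(t3,whs1,portB)): drop {truck_at(t3,portB)}, keep {pkg_at(p1,portB), pkg_at(p4,whs1), truck_at(t2,whs1)}, require {truck_at(t3,whs1)}
    → {pkg_at(p1,portB), pkg_at(p4,whs1), truck_at(t2,whs1), truck_at(t3,whs1)}

== RESULT ==
["pkg_at(p1,portB)", "pkg_at(p4,whs1)", "truck_at(t2,whs1)", "truck_at(t3,whs1)"]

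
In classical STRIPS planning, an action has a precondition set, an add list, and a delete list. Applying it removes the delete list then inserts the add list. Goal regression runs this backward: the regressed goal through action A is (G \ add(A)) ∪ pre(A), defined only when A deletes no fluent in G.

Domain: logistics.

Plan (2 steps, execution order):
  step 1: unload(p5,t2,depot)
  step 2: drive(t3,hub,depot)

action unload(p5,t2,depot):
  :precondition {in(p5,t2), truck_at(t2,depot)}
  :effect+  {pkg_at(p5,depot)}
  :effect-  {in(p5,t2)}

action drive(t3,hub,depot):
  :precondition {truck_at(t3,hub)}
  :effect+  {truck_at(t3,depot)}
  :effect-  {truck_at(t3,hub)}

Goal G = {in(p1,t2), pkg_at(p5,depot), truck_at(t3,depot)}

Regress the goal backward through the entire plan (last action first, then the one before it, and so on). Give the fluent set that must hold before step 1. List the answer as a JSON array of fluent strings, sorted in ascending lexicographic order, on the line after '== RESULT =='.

Work backward from the goal:
  through step 2 (drive(t3,hub,depot)): drop {truck_at(t3,depot)}, keep {in(p1,t2), pkg_at(p5,depot)}, require {truck_at(t3,hub)}
    → {in(p1,t2), pkg_at(p5,depot), truck_at(t3,hub)}
  through step 1 (unload(p5,t2,depot)): drop {pkg_at(p5,depot)}, keep {in(p1,t2), truck_at(t3,hub)}, require {in(p5,t2), truck_at(t2,depot)}
    → {in(p1,t2), in(p5,t2), truck_at(t2,depot), truck_at(t3,hub)}

== RESULT ==
["in(p1,t2)", "in(p5,t2)", "truck_at(t2,depot)", "truck_at(t3,hub)"]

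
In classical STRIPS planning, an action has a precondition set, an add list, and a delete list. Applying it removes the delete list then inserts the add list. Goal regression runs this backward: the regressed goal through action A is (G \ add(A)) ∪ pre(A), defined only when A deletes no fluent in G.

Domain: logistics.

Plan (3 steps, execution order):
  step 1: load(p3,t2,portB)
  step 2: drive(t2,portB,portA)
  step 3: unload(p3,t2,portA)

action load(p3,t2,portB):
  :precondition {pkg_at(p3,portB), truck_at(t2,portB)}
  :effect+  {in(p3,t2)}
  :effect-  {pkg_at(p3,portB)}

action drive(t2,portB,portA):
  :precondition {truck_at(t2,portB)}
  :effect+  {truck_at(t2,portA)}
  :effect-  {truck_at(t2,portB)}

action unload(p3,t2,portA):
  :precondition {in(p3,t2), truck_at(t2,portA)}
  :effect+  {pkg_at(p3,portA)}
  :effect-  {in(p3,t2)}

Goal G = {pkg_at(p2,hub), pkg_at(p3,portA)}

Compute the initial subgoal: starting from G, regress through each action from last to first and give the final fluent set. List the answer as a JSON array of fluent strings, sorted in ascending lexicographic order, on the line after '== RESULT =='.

Work backward from the goal:
  through step 3 (unload(p3,t2,portA)): drop {pkg_at(p3,portA)}, keep {pkg_at(p2,hub)}, require {in(p3,t2), truck_at(t2,portA)}
    → {in(p3,t2), pkg_at(p2,hub), truck_at(t2,portA)}
  through step 2 (drive(t2,portB,portA)): drop {truck_at(t2,portA)}, keep {in(p3,t2), pkg_at(p2,hub)}, require {truck_at(t2,portB)}
    → {in(p3,t2), pkg_at(p2,hub), truck_at(t2,portB)}
  through step 1 (load(p3,t2,portB)): drop {in(p3,t2)}, keep {pkg_at(p2,hub), truck_at(t2,portB)}, require {pkg_at(p3,portB), truck_at(t2,portB)}
    → {pkg_at(p2,hub), pkg_at(p3,portB), truck_at(t2,portB)}

== RESULT ==
["pkg_at(p2,hub)", "pkg_at(p3,portB)", "truck_at(t2,portB)"]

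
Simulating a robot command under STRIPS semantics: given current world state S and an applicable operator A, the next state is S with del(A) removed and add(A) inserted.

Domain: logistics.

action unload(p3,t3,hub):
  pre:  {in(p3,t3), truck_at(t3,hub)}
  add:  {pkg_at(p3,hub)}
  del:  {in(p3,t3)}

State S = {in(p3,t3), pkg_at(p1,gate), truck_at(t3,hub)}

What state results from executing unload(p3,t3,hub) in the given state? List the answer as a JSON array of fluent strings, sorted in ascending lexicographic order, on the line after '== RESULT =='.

Compute (S \ del) ∪ add:
  pre ⊆ S: {in(p3,t3), truck_at(t3,hub)} ⊆ S  — applicable
  S \ del = {pkg_at(p1,gate), truck_at(t3,hub)}
  ∪ add   = {pkg_at(p1,gate), pkg_at(p3,hub), truck_at(t3,hub)}

== RESULT ==
["pkg_at(p1,gate)", "pkg_at(p3,hub)", "truck_at(t3,hub)"]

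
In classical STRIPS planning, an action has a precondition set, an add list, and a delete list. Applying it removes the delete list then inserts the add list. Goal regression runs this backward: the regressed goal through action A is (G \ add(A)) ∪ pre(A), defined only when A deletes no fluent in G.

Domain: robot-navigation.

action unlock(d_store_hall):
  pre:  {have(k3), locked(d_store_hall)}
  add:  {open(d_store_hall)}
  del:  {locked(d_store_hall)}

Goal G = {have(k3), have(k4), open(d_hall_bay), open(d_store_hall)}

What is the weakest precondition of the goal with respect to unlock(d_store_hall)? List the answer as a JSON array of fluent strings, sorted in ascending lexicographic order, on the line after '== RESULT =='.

Regress:
  G ∩ del = {}  (empty — regression defined)
  G \ add = {have(k3), have(k4), open(d_hall_bay), open(d_store_hall)} \ {open(d_store_hall)} = {have(k3), have(k4), open(d_hall_bay)}
  ∪ pre   = {have(k3), have(k4), open(d_hall_bay)} ∪ {have(k3), locked(d_store_hall)}
          = {have(k3), have(k4), locked(d_store_hall), open(d_hall_bay)}

== RESULT ==
["have(k3)", "have(k4)", "locked(d_store_hall)", "open(d_hall_bay)"]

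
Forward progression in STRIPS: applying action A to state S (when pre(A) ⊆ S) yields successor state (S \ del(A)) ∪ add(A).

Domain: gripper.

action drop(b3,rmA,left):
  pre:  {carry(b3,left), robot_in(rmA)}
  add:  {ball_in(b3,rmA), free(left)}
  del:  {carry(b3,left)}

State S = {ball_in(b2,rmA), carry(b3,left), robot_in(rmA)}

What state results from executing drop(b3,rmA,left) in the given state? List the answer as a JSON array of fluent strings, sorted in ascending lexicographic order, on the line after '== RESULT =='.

Compute (S \ del) ∪ add:
  pre ⊆ S: {carry(b3,left), robot_in(rmA)} ⊆ S  — applicable
  S \ del = {ball_in(b2,rmA), robot_in(rmA)}
  ∪ add   = {ball_in(b2,rmA), ball_in(b3,rmA), free(left), robot_in(rmA)}

== RESULT ==
["ball_in(b2,rmA)", "ball_in(b3,rmA)", "free(left)", "robot_in(rmA)"]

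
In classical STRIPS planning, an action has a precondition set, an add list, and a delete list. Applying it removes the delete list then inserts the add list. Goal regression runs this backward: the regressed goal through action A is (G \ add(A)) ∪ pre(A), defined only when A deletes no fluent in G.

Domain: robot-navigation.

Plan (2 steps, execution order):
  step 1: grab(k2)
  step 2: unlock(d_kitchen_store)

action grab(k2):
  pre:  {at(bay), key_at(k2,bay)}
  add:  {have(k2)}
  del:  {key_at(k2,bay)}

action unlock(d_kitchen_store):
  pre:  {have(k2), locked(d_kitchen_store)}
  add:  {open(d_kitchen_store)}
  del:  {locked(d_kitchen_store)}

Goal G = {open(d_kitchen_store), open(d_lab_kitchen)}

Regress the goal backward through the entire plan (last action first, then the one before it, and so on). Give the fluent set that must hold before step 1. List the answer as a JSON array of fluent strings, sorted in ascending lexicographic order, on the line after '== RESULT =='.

Work backward from the goal:
  through step 2 (unlock(d_kitchen_store)): drop {open(d_kitchen_store)}, keep {open(d_lab_kitchen)}, require {have(k2), locked(d_kitchen_store)}
    → {have(k2), locked(d_kitchen_store), open(d_lab_kitchen)}
  through step 1 (grab(k2)): drop {have(k2)}, keep {locked(d_kitchen_store), open(d_lab_kitchen)}, require {at(bay), key_at(k2,bay)}
    → {at(bay), key_at(k2,bay), locked(d_kitchen_store), open(d_lab_kitchen)}

== RESULT ==
["at(bay)", "key_at(k2,bay)", "locked(d_kitchen_store)", "open(d_lab_kitchen)"]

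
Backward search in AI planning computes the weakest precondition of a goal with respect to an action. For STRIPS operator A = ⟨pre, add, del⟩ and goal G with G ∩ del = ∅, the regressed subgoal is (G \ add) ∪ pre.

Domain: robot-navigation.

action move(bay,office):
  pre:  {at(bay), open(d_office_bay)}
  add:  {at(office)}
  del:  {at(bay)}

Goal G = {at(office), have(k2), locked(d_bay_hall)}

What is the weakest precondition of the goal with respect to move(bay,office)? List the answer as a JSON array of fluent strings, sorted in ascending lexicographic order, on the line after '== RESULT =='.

Regress:
  G ∩ del = {}  (empty — regression defined)
  G \ add = {at(office), have(k2), locked(d_bay_hall)} \ {at(office)} = {have(k2), locked(d_bay_hall)}
  ∪ pre   = {have(k2), locked(d_bay_hall)} ∪ {at(bay), open(d_office_bay)}
          = {at(bay), have(k2), locked(d_bay_hall), open(d_office_bay)}

== RESULT ==
["at(bay)", "have(k2)", "locked(d_bay_hall)", "open(d_office_bay)"]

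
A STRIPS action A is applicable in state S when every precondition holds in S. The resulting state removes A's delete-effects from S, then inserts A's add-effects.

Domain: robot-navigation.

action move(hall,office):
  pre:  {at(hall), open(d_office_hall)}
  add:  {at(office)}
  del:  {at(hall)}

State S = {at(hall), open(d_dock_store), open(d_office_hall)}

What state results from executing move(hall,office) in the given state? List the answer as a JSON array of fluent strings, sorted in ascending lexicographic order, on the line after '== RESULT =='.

Progress:
  pre ⊆ S: {at(hall), open(d_office_hall)} ⊆ S  — applicable
  S \ del = {open(d_dock_store), open(d_office_hall)}
  ∪ add   = {at(office), open(d_dock_store), open(d_office_hall)}

== RESULT ==
["at(office)", "open(d_dock_store)", "open(d_office_hall)"]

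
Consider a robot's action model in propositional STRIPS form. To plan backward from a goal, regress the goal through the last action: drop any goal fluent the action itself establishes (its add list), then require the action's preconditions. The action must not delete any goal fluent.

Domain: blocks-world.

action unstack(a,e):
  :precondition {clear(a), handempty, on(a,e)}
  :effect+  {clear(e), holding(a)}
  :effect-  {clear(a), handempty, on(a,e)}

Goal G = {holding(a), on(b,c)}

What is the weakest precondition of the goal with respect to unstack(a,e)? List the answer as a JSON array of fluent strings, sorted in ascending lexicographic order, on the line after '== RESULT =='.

Regress:
  G ∩ del = {}  (empty — regression defined)
  G \ add = {holding(a), on(b,c)} \ {clear(e), holding(a)} = {on(b,c)}
  ∪ pre   = {on(b,c)} ∪ {clear(a), handempty, on(a,e)}
          = {clear(a), handempty, on(a,e), on(b,c)}

== RESULT ==
["clear(a)", "handempty", "on(a,e)", "on(b,c)"]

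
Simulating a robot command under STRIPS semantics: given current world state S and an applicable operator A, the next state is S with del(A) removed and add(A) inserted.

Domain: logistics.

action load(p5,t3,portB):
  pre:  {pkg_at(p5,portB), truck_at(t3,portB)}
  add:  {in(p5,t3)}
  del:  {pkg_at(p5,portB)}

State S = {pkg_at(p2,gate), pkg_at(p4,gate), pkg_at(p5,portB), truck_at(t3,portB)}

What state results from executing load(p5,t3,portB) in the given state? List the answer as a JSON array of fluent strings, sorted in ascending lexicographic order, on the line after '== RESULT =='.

Progress:
  pre ⊆ S: {pkg_at(p5,portB), truck_at(t3,portB)} ⊆ S  — applicable
  S \ del = {pkg_at(p2,gate), pkg_at(p4,gate), truck_at(t3,portB)}
  ∪ add   = {in(p5,t3), pkg_at(p2,gate), pkg_at(p4,gate), truck_at(t3,portB)}

== RESULT ==
["in(p5,t3)", "pkg_at(p2,gate)", "pkg_at(p4,gate)", "truck_at(t3,portB)"]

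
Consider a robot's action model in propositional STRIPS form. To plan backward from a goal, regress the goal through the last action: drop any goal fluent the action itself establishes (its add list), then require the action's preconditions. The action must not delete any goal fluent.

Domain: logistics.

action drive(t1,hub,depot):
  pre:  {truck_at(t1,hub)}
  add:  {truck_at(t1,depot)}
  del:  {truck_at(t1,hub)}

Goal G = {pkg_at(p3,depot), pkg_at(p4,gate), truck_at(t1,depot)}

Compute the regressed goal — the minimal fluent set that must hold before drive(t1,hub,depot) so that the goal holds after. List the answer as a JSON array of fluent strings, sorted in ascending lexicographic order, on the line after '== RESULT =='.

Compute (G \ add) ∪ pre:
  G ∩ del = {}  (empty — regression defined)
  G \ add = {pkg_at(p3,depot), pkg_at(p4,gate), truck_at(t1,depot)} \ {truck_at(t1,depot)} = {pkg_at(p3,depot), pkg_at(p4,gate)}
  ∪ pre   = {pkg_at(p3,depot), pkg_at(p4,gate)} ∪ {truck_at(t1,hub)}
          = {pkg_at(p3,depot), pkg_at(p4,gate), truck_at(t1,hub)}

== RESULT ==
["pkg_at(p3,depot)", "pkg_at(p4,gate)", "truck_at(t1,hub)"]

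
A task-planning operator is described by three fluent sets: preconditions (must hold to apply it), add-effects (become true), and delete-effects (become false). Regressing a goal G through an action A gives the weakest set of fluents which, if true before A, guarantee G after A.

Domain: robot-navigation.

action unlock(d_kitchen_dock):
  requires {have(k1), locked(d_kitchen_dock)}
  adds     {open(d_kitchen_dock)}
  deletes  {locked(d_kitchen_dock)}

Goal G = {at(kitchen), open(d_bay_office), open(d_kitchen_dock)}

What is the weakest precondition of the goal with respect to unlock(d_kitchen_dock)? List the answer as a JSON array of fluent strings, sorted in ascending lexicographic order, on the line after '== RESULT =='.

Regress:
  G ∩ del = {}  (empty — regression defined)
  G \ add = {at(kitchen), open(d_bay_office), open(d_kitchen_dock)} \ {open(d_kitchen_dock)} = {at(kitchen), open(d_bay_office)}
  ∪ pre   = {at(kitchen), open(d_bay_office)} ∪ {have(k1), locked(d_kitchen_dock)}
          = {at(kitchen), have(k1), locked(d_kitchen_dock), open(d_bay_office)}

== RESULT ==
["at(kitchen)", "have(k1)", "locked(d_kitchen_dock)", "open(d_bay_office)"]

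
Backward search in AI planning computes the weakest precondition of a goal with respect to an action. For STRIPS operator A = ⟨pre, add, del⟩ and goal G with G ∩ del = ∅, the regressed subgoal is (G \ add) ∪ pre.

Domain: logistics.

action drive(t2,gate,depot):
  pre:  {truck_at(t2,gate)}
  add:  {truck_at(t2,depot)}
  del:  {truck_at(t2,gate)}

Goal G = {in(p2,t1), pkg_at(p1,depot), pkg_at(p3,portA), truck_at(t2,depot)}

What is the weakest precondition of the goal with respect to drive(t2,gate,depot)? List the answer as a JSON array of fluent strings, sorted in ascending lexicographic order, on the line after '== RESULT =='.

Compute (G \ add) ∪ pre:
  G ∩ del = {}  (empty — regression defined)
  G \ add = {in(p2,t1), pkg_at(p1,depot), pkg_at(p3,portA), truck_at(t2,depot)} \ {truck_at(t2,depot)} = {in(p2,t1), pkg_at(p1,depot), pkg_at(p3,portA)}
  ∪ pre   = {in(p2,t1), pkg_at(p1,depot), pkg_at(p3,portA)} ∪ {truck_at(t2,gate)}
          = {in(p2,t1), pkg_at(p1,depot), pkg_at(p3,portA), truck_at(t2,gate)}

== RESULT ==
["in(p2,t1)", "pkg_at(p1,depot)", "pkg_at(p3,portA)", "truck_at(t2,gate)"]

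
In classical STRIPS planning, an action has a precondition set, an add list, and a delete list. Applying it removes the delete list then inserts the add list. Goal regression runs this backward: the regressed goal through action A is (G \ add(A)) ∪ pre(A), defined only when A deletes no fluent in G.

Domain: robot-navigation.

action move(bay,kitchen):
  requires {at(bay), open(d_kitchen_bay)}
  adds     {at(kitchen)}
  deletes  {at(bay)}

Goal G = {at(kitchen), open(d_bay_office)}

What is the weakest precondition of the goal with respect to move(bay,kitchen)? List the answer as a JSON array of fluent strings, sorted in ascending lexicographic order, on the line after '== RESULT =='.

Regress:
  G ∩ del = {}  (empty — regression defined)
  G \ add = {at(kitchen), open(d_bay_office)} \ {at(kitchen)} = {open(d_bay_office)}
  ∪ pre   = {open(d_bay_office)} ∪ {at(bay), open(d_kitchen_bay)}
          = {at(bay), open(d_bay_office), open(d_kitchen_bay)}

== RESULT ==
["at(bay)", "open(d_bay_office)", "open(d_kitchen_bay)"]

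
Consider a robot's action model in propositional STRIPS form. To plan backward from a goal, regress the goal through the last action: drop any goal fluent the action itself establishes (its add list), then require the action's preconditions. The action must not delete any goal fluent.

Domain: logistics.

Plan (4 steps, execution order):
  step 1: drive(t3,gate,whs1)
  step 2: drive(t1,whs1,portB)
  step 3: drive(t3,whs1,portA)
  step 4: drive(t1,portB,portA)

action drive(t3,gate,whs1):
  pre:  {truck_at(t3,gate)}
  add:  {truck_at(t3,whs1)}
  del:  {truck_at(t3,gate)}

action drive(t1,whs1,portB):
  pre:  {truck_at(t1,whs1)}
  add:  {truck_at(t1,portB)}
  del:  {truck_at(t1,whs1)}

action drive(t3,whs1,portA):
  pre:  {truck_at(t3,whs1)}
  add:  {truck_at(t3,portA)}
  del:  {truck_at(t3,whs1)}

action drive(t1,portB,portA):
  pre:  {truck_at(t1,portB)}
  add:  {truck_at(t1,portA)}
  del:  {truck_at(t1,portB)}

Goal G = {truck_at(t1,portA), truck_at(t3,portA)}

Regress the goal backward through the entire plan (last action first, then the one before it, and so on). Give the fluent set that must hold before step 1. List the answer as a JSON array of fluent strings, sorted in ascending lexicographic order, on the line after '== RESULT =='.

Work backward from the goal:
  through step 4 (drive(t1,portB,portA)): drop {truck_at(t1,portA)}, keep {truck_at(t3,portA)}, require {truck_at(t1,portB)}
    → {truck_at(t1,portB), truck_at(t3,portA)}
  through step 3 (drive(t3,whs1,portA)): drop {truck_at(t3,portA)}, keep {truck_at(t1,portB)}, require {truck_at(t3,whs1)}
    → {truck_at(t1,portB), truck_at(t3,whs1)}
  through step 2 (drive(t1,whs1,portB)): drop {truck_at(t1,portB)}, keep {truck_at(t3,whs1)}, require {truck_at(t1,whs1)}
    → {truck_at(t1,whs1), truck_at(t3,whs1)}
  through step 1 (drive(t3,gate,whs1)): drop {truck_at(t3,whs1)}, keep {truck_at(t1,whs1)}, require {truck_at(t3,gate)}
    → {truck_at(t1,whs1), truck_at(t3,gate)}

== RESULT ==
["truck_at(t1,whs1)", "truck_at(t3,gate)"]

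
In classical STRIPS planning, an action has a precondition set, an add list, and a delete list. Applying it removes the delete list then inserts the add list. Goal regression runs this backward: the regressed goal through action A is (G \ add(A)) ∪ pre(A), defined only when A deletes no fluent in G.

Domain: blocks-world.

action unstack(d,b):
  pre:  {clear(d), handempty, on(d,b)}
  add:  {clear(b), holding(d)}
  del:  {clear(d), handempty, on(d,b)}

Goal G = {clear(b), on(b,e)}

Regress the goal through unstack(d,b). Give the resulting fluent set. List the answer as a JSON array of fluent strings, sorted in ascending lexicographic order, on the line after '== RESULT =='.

Compute (G \ add) ∪ pre:
  G ∩ del = {}  (empty — regression defined)
  G \ add = {clear(b), on(b,e)} \ {clear(b), holding(d)} = {on(b,e)}
  ∪ pre   = {on(b,e)} ∪ {clear(d), handempty, on(d,b)}
          = {clear(d), handempty, on(b,e), on(d,b)}

== RESULT ==
["clear(d)", "handempty", "on(b,e)", "on(d,b)"]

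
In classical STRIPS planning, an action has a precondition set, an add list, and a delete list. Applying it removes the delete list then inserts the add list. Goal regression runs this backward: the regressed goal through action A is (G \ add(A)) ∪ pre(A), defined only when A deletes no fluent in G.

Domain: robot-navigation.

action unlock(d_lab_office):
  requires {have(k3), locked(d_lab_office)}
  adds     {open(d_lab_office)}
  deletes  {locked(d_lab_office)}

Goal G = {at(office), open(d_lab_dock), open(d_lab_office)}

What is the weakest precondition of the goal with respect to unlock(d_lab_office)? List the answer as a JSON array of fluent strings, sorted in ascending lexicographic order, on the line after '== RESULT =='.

Compute (G \ add) ∪ pre:
  G ∩ del = {}  (empty — regression defined)
  G \ add = {at(office), open(d_lab_dock), open(d_lab_office)} \ {open(d_lab_office)} = {at(office), open(d_lab_dock)}
  ∪ pre   = {at(office), open(d_lab_dock)} ∪ {have(k3), locked(d_lab_office)}
          = {at(office), have(k3), locked(d_lab_office), open(d_lab_dock)}

== RESULT ==
["at(office)", "have(k3)", "locked(d_lab_office)", "open(d_lab_dock)"]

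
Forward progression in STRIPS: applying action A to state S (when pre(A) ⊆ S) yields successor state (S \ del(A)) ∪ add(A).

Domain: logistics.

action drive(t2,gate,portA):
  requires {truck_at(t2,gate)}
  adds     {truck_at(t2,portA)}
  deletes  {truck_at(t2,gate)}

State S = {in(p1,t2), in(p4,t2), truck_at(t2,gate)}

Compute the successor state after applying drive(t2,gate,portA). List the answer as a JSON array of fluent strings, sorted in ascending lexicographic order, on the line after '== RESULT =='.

Compute (S \ del) ∪ add:
  pre ⊆ S: {truck_at(t2,gate)} ⊆ S  — applicable
  S \ del = {in(p1,t2), in(p4,t2)}
  ∪ add   = {in(p1,t2), in(p4,t2), truck_at(t2,portA)}

== RESULT ==
["in(p1,t2)", "in(p4,t2)", "truck_at(t2,portA)"]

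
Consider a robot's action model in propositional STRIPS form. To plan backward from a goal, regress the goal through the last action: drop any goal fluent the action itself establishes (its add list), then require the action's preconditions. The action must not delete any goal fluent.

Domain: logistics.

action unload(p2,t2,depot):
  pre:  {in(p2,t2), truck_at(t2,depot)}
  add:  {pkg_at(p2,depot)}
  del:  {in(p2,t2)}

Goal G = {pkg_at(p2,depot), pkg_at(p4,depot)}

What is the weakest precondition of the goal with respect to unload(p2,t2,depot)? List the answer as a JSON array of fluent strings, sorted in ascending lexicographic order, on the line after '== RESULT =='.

Compute (G \ add) ∪ pre:
  G ∩ del = {}  (empty — regression defined)
  G \ add = {pkg_at(p2,depot), pkg_at(p4,depot)} \ {pkg_at(p2,depot)} = {pkg_at(p4,depot)}
  ∪ pre   = {pkg_at(p4,depot)} ∪ {in(p2,t2), truck_at(t2,depot)}
          = {in(p2,t2), pkg_at(p4,depot), truck_at(t2,depot)}

== RESULT ==
["in(p2,t2)", "pkg_at(p4,depot)", "truck_at(t2,depot)"]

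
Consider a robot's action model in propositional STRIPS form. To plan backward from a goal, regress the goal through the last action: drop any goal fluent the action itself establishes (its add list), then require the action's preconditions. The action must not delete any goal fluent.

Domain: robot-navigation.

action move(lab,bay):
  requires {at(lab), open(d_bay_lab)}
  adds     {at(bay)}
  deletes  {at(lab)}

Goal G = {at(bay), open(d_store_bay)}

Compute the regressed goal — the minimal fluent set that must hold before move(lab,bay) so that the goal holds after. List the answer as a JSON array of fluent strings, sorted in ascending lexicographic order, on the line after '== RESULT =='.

Compute (G \ add) ∪ pre:
  G ∩ del = {}  (empty — regression defined)
  G \ add = {at(bay), open(d_store_bay)} \ {at(bay)} = {open(d_store_bay)}
  ∪ pre   = {open(d_store_bay)} ∪ {at(lab), open(d_bay_lab)}
          = {at(lab), open(d_bay_lab), open(d_store_bay)}

== RESULT ==
["at(lab)", "open(d_bay_lab)", "open(d_store_bay)"]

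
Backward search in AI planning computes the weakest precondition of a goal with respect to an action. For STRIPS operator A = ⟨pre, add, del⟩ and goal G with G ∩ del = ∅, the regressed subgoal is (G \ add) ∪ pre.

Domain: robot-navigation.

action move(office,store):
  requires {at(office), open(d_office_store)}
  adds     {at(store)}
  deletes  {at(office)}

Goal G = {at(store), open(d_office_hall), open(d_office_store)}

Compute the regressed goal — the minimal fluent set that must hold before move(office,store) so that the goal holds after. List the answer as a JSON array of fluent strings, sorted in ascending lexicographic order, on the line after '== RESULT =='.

Regress:
  G ∩ del = {}  (empty — regression defined)
  G \ add = {at(store), open(d_office_hall), open(d_office_store)} \ {at(store)} = {open(d_office_hall), open(d_office_store)}
  ∪ pre   = {open(d_office_hall), open(d_office_store)} ∪ {at(office), open(d_office_store)}
          = {at(office), open(d_office_hall), open(d_office_store)}

== RESULT ==
["at(office)", "open(d_office_hall)", "open(d_office_store)"]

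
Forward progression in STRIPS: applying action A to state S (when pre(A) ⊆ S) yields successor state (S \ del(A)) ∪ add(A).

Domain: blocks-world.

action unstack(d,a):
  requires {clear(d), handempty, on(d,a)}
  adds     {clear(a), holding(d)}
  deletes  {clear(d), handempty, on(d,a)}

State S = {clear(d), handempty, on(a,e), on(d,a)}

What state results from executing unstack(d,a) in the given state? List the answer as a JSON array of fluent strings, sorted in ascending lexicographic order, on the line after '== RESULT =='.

Progress:
  pre ⊆ S: {clear(d), handempty, on(d,a)} ⊆ S  — applicable
  S \ del = {on(a,e)}
  ∪ add   = {clear(a), holding(d), on(a,e)}

== RESULT ==
["clear(a)", "holding(d)", "on(a,e)"]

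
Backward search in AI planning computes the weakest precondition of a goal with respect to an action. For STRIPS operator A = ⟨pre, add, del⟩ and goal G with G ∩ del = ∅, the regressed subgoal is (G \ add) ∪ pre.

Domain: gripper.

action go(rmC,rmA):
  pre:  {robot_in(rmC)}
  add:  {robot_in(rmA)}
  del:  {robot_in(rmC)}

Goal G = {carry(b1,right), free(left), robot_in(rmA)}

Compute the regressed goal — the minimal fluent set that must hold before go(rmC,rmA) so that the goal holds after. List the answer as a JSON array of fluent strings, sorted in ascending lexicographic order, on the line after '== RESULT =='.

Regress:
  G ∩ del = {}  (empty — regression defined)
  G \ add = {carry(b1,right), free(left), robot_in(rmA)} \ {robot_in(rmA)} = {carry(b1,right), free(left)}
  ∪ pre   = {carry(b1,right), free(left)} ∪ {robot_in(rmC)}
          = {carry(b1,right), free(left), robot_in(rmC)}

== RESULT ==
["carry(b1,right)", "free(left)", "robot_in(rmC)"]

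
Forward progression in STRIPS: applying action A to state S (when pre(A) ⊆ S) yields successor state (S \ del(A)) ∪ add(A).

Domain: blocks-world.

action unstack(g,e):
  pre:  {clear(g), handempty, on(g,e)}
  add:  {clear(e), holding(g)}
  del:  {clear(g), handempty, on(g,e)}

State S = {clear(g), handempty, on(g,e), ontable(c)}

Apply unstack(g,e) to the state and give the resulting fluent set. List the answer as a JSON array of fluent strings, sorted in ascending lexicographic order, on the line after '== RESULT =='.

Progress:
  pre ⊆ S: {clear(g), handempty, on(g,e)} ⊆ S  — applicable
  S \ del = {ontable(c)}
  ∪ add   = {clear(e), holding(g), ontable(c)}

== RESULT ==
["clear(e)", "holding(g)", "ontable(c)"]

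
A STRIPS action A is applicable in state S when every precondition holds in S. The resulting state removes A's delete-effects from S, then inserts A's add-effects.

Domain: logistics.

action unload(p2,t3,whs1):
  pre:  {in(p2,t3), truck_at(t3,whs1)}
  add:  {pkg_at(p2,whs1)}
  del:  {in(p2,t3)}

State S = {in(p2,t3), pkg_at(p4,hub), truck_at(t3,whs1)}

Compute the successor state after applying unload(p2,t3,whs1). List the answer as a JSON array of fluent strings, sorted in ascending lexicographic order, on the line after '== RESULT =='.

Progress:
  pre ⊆ S: {in(p2,t3), truck_at(t3,whs1)} ⊆ S  — applicable
  S \ del = {pkg_at(p4,hub), truck_at(t3,whs1)}
  ∪ add   = {pkg_at(p2,whs1), pkg_at(p4,hub), truck_at(t3,whs1)}

== RESULT ==
["pkg_at(p2,whs1)", "pkg_at(p4,hub)", "truck_at(t3,whs1)"]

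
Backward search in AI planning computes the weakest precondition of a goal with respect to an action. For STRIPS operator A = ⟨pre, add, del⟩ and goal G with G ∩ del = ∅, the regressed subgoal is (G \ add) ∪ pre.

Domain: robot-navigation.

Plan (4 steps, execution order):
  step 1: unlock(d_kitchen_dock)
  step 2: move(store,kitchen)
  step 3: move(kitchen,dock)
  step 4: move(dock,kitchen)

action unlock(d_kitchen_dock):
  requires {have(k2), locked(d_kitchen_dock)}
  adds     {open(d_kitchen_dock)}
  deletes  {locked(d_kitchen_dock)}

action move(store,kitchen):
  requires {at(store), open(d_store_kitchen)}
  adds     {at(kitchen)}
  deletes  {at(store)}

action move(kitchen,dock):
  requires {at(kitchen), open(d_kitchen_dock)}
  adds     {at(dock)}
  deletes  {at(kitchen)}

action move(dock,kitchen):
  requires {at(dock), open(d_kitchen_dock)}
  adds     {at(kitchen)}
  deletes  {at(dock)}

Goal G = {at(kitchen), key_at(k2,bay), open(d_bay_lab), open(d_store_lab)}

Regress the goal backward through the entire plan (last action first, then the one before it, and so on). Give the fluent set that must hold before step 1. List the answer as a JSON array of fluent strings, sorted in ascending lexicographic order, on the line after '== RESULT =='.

Regress step by step:
  through step 4 (move(dock,kitchen)): drop {at(kitchen)}, keep {key_at(k2,bay), open(d_bay_lab), open(d_store_lab)}, require {at(dock), open(d_kitchen_dock)}
    → {at(dock), key_at(k2,bay), open(d_bay_lab), open(d_kitchen_dock), open(d_store_lab)}
  through step 3 (move(kitchen,dock)): drop {at(dock)}, keep {key_at(k2,bay), open(d_bay_lab), open(d_kitchen_dock), open(d_store_lab)}, require {at(kitchen), open(d_kitchen_dock)}
    → {at(kitchen), key_at(k2,bay), open(d_bay_lab), open(d_kitchen_dock), open(d_store_lab)}
  through step 2 (move(store,kitchen)): drop {at(kitchen)}, keep {key_at(k2,bay), open(d_bay_lab), open(d_kitchen_dock), open(d_store_lab)}, require {at(store), open(d_store_kitchen)}
    → {at(store), key_at(k2,bay), open(d_bay_lab), open(d_kitchen_dock), open(d_store_kitchen), open(d_store_lab)}
  through step 1 (unlock(d_kitchen_dock)): drop {open(d_kitchen_dock)}, keep {at(store), key_at(k2,bay), open(d_bay_lab), open(d_store_kitchen), open(d_store_lab)}, require {have(k2), locked(d_kitchen_dock)}
    → {at(store), have(k2), key_at(k2,bay), locked(d_kitchen_dock), open(d_bay_lab), open(d_store_kitchen), open(d_store_lab)}

== RESULT ==
["at(store)", "have(k2)", "key_at(k2,bay)", "locked(d_kitchen_dock)", "open(d_bay_lab)", "open(d_store_kitchen)", "open(d_store_lab)"]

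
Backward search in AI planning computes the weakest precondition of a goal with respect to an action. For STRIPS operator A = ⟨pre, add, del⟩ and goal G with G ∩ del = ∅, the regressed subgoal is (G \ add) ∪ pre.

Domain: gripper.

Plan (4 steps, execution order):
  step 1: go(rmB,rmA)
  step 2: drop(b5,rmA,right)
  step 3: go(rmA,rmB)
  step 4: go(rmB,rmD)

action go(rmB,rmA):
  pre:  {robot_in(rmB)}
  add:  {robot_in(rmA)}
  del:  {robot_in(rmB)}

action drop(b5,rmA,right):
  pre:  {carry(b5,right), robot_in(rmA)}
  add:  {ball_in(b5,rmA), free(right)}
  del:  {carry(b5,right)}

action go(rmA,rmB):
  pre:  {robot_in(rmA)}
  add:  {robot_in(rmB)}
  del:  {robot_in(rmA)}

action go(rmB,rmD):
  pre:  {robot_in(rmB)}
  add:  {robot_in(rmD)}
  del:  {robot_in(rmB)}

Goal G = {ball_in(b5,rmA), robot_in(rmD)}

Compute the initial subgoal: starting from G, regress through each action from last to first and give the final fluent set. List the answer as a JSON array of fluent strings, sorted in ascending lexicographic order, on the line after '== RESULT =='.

Regress step by step:
  through step 4 (go(rmB,rmD)): drop {robot_in(rmD)}, keep {ball_in(b5,rmA)}, require {robot_in(rmB)}
    → {ball_in(b5,rmA), robot_in(rmB)}
  through step 3 (go(rmA,rmB)): drop {robot_in(rmB)}, keep {ball_in(b5,rmA)}, require {robot_in(rmA)}
    → {ball_in(b5,rmA), robot_in(rmA)}
  through step 2 (drop(b5,rmA,right)): drop {ball_in(b5,rmA)}, keep {robot_in(rmA)}, require {carry(b5,right), robot_in(rmA)}
    → {carry(b5,right), robot_in(rmA)}
  through step 1 (go(rmB,rmA)): drop {robot_in(rmA)}, keep {carry(b5,right)}, require {robot_in(rmB)}
    → {carry(b5,right), robot_in(rmB)}

== RESULT ==
["carry(b5,right)", "robot_in(rmB)"]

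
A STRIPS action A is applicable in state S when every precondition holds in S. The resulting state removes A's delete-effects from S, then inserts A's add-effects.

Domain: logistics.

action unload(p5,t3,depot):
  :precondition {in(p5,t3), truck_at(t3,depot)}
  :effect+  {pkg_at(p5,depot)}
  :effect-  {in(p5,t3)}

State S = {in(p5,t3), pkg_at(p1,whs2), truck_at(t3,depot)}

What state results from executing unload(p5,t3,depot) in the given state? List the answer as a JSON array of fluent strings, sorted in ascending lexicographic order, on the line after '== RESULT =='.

Compute (S \ del) ∪ add:
  pre ⊆ S: {in(p5,t3), truck_at(t3,depot)} ⊆ S  — applicable
  S \ del = {pkg_at(p1,whs2), truck_at(t3,depot)}
  ∪ add   = {pkg_at(p1,whs2), pkg_at(p5,depot), truck_at(t3,depot)}

== RESULT ==
["pkg_at(p1,whs2)", "pkg_at(p5,depot)", "truck_at(t3,depot)"]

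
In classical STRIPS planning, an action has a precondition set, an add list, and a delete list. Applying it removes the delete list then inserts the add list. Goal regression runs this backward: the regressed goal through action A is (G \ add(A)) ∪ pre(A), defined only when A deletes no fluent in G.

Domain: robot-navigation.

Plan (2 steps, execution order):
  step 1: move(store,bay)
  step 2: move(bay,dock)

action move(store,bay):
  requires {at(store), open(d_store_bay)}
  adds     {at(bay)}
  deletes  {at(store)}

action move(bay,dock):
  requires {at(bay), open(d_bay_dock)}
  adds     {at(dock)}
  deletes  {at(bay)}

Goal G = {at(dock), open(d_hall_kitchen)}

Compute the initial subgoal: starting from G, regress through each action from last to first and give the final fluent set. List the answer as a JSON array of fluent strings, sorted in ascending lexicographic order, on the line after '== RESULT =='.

Regress step by step:
  through step 2 (move(bay,dock)): drop {at(dock)}, keep {open(d_hall_kitchen)}, require {at(bay), open(d_bay_dock)}
    → {at(bay), open(d_bay_dock), open(d_hall_kitchen)}
  through step 1 (move(store,bay)): drop {at(bay)}, keep {open(d_bay_dock), open(d_hall_kitchen)}, require {at(store), open(d_store_bay)}
    → {at(store), open(d_bay_dock), open(d_hall_kitchen), open(d_store_bay)}

== RESULT ==
["at(store)", "open(d_bay_dock)", "open(d_hall_kitchen)", "open(d_store_bay)"]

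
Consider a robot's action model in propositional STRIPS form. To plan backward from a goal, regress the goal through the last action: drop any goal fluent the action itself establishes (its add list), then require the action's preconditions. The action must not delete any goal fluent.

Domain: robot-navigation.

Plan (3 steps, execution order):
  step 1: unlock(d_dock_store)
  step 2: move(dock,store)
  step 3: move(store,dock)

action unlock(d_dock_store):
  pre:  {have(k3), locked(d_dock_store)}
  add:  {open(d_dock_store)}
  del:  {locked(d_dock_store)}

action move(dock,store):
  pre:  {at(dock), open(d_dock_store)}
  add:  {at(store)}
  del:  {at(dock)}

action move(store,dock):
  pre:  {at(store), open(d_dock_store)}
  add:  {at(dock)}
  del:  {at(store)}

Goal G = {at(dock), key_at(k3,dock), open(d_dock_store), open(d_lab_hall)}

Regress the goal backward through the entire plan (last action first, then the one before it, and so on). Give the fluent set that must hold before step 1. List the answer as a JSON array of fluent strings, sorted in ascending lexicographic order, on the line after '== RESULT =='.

Work backward from the goal:
  through step 3 (move(store,dock)): drop {at(dock)}, keep {key_at(k3,dock), open(d_dock_store), open(d_lab_hall)}, require {at(store), open(d_dock_store)}
    → {at(store), key_at(k3,dock), open(d_dock_store), open(d_lab_hall)}
  through step 2 (move(dock,store)): drop {at(store)}, keep {key_at(k3,dock), open(d_dock_store), open(d_lab_hall)}, require {at(dock), open(d_dock_store)}
    → {at(dock), key_at(k3,dock), open(d_dock_store), open(d_lab_hall)}
  through step 1 (unlock(d_dock_store)): drop {open(d_dock_store)}, keep {at(dock), key_at(k3,dock), open(d_lab_hall)}, require {have(k3), locked(d_dock_store)}
    → {at(dock), have(k3), key_at(k3,dock), locked(d_dock_store), open(d_lab_hall)}

== RESULT ==
["at(dock)", "have(k3)", "key_at(k3,dock)", "locked(d_dock_store)", "open(d_lab_hall)"]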